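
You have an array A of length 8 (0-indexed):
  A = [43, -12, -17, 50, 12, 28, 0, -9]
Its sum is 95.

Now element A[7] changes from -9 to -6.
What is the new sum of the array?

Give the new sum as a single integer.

Old value at index 7: -9
New value at index 7: -6
Delta = -6 - -9 = 3
New sum = old_sum + delta = 95 + (3) = 98

Answer: 98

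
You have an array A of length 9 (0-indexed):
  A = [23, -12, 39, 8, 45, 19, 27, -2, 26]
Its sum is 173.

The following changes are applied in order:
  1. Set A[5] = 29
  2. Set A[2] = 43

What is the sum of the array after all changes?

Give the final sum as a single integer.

Initial sum: 173
Change 1: A[5] 19 -> 29, delta = 10, sum = 183
Change 2: A[2] 39 -> 43, delta = 4, sum = 187

Answer: 187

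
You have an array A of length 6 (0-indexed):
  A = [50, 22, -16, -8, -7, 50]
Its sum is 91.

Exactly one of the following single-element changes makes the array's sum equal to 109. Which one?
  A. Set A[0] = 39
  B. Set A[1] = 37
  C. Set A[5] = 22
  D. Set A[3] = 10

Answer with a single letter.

Answer: D

Derivation:
Option A: A[0] 50->39, delta=-11, new_sum=91+(-11)=80
Option B: A[1] 22->37, delta=15, new_sum=91+(15)=106
Option C: A[5] 50->22, delta=-28, new_sum=91+(-28)=63
Option D: A[3] -8->10, delta=18, new_sum=91+(18)=109 <-- matches target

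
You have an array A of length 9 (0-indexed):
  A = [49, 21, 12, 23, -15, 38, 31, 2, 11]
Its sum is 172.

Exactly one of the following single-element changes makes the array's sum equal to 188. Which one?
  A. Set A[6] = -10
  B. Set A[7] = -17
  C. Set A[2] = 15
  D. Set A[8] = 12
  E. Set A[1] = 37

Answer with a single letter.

Answer: E

Derivation:
Option A: A[6] 31->-10, delta=-41, new_sum=172+(-41)=131
Option B: A[7] 2->-17, delta=-19, new_sum=172+(-19)=153
Option C: A[2] 12->15, delta=3, new_sum=172+(3)=175
Option D: A[8] 11->12, delta=1, new_sum=172+(1)=173
Option E: A[1] 21->37, delta=16, new_sum=172+(16)=188 <-- matches target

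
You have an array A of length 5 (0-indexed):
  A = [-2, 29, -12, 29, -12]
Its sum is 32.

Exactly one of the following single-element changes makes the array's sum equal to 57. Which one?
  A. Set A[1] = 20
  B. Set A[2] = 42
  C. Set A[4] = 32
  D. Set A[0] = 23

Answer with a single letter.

Answer: D

Derivation:
Option A: A[1] 29->20, delta=-9, new_sum=32+(-9)=23
Option B: A[2] -12->42, delta=54, new_sum=32+(54)=86
Option C: A[4] -12->32, delta=44, new_sum=32+(44)=76
Option D: A[0] -2->23, delta=25, new_sum=32+(25)=57 <-- matches target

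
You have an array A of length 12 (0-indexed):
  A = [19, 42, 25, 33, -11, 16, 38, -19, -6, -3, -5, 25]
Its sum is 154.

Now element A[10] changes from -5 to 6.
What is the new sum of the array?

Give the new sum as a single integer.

Old value at index 10: -5
New value at index 10: 6
Delta = 6 - -5 = 11
New sum = old_sum + delta = 154 + (11) = 165

Answer: 165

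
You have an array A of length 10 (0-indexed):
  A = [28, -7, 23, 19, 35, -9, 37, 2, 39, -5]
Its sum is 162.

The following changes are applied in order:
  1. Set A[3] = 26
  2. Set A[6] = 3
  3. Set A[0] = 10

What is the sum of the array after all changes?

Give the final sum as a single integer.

Initial sum: 162
Change 1: A[3] 19 -> 26, delta = 7, sum = 169
Change 2: A[6] 37 -> 3, delta = -34, sum = 135
Change 3: A[0] 28 -> 10, delta = -18, sum = 117

Answer: 117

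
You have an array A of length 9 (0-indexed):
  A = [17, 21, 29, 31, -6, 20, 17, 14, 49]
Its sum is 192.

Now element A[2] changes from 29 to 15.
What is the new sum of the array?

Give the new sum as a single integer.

Old value at index 2: 29
New value at index 2: 15
Delta = 15 - 29 = -14
New sum = old_sum + delta = 192 + (-14) = 178

Answer: 178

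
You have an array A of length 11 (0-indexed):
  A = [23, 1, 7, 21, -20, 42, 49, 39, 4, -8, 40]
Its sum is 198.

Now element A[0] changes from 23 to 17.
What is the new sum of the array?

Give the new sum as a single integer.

Answer: 192

Derivation:
Old value at index 0: 23
New value at index 0: 17
Delta = 17 - 23 = -6
New sum = old_sum + delta = 198 + (-6) = 192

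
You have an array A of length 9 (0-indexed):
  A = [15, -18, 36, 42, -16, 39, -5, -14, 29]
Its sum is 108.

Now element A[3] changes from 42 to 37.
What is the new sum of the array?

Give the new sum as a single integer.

Old value at index 3: 42
New value at index 3: 37
Delta = 37 - 42 = -5
New sum = old_sum + delta = 108 + (-5) = 103

Answer: 103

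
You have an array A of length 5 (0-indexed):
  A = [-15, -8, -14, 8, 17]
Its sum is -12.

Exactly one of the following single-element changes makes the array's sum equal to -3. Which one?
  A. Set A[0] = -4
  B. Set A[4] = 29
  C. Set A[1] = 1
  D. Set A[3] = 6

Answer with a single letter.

Answer: C

Derivation:
Option A: A[0] -15->-4, delta=11, new_sum=-12+(11)=-1
Option B: A[4] 17->29, delta=12, new_sum=-12+(12)=0
Option C: A[1] -8->1, delta=9, new_sum=-12+(9)=-3 <-- matches target
Option D: A[3] 8->6, delta=-2, new_sum=-12+(-2)=-14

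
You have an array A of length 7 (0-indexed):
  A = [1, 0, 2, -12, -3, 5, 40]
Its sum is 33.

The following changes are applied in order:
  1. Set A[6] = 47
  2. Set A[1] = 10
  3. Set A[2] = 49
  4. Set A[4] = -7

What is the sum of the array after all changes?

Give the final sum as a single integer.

Answer: 93

Derivation:
Initial sum: 33
Change 1: A[6] 40 -> 47, delta = 7, sum = 40
Change 2: A[1] 0 -> 10, delta = 10, sum = 50
Change 3: A[2] 2 -> 49, delta = 47, sum = 97
Change 4: A[4] -3 -> -7, delta = -4, sum = 93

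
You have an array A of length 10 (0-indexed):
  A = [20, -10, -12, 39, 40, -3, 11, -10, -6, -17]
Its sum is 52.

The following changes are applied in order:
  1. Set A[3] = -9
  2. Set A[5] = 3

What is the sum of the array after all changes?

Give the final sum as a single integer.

Initial sum: 52
Change 1: A[3] 39 -> -9, delta = -48, sum = 4
Change 2: A[5] -3 -> 3, delta = 6, sum = 10

Answer: 10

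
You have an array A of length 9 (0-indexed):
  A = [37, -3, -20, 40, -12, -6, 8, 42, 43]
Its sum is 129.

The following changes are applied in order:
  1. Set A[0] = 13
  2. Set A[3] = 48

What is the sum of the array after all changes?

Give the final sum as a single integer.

Answer: 113

Derivation:
Initial sum: 129
Change 1: A[0] 37 -> 13, delta = -24, sum = 105
Change 2: A[3] 40 -> 48, delta = 8, sum = 113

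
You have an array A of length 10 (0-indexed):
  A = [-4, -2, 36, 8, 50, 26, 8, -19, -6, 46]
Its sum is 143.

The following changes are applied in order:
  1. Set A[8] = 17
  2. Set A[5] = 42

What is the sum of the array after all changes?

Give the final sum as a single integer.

Answer: 182

Derivation:
Initial sum: 143
Change 1: A[8] -6 -> 17, delta = 23, sum = 166
Change 2: A[5] 26 -> 42, delta = 16, sum = 182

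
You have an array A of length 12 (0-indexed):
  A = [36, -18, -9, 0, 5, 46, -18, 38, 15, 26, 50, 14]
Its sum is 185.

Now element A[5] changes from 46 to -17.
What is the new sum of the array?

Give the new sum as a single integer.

Old value at index 5: 46
New value at index 5: -17
Delta = -17 - 46 = -63
New sum = old_sum + delta = 185 + (-63) = 122

Answer: 122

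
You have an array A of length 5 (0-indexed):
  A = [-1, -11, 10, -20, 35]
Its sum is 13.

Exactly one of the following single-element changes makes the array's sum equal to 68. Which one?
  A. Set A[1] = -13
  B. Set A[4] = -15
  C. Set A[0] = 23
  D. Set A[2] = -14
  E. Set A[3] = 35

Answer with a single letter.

Answer: E

Derivation:
Option A: A[1] -11->-13, delta=-2, new_sum=13+(-2)=11
Option B: A[4] 35->-15, delta=-50, new_sum=13+(-50)=-37
Option C: A[0] -1->23, delta=24, new_sum=13+(24)=37
Option D: A[2] 10->-14, delta=-24, new_sum=13+(-24)=-11
Option E: A[3] -20->35, delta=55, new_sum=13+(55)=68 <-- matches target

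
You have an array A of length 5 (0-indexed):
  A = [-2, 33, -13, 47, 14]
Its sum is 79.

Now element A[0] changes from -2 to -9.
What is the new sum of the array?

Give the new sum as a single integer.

Answer: 72

Derivation:
Old value at index 0: -2
New value at index 0: -9
Delta = -9 - -2 = -7
New sum = old_sum + delta = 79 + (-7) = 72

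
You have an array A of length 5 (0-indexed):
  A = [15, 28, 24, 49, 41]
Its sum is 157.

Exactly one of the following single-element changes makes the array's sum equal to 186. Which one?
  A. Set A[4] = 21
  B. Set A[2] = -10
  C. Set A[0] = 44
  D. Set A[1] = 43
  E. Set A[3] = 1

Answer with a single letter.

Answer: C

Derivation:
Option A: A[4] 41->21, delta=-20, new_sum=157+(-20)=137
Option B: A[2] 24->-10, delta=-34, new_sum=157+(-34)=123
Option C: A[0] 15->44, delta=29, new_sum=157+(29)=186 <-- matches target
Option D: A[1] 28->43, delta=15, new_sum=157+(15)=172
Option E: A[3] 49->1, delta=-48, new_sum=157+(-48)=109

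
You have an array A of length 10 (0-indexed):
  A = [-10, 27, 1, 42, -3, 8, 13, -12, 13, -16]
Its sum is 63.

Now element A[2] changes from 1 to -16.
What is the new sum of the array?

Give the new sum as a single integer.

Answer: 46

Derivation:
Old value at index 2: 1
New value at index 2: -16
Delta = -16 - 1 = -17
New sum = old_sum + delta = 63 + (-17) = 46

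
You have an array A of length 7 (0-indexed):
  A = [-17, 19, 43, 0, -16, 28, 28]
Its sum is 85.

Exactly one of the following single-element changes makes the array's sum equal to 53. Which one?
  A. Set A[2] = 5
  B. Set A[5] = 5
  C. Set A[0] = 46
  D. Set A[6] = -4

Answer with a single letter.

Option A: A[2] 43->5, delta=-38, new_sum=85+(-38)=47
Option B: A[5] 28->5, delta=-23, new_sum=85+(-23)=62
Option C: A[0] -17->46, delta=63, new_sum=85+(63)=148
Option D: A[6] 28->-4, delta=-32, new_sum=85+(-32)=53 <-- matches target

Answer: D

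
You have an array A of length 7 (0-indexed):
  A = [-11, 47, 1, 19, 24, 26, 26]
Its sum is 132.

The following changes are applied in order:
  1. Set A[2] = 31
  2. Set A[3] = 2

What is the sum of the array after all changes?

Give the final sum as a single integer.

Initial sum: 132
Change 1: A[2] 1 -> 31, delta = 30, sum = 162
Change 2: A[3] 19 -> 2, delta = -17, sum = 145

Answer: 145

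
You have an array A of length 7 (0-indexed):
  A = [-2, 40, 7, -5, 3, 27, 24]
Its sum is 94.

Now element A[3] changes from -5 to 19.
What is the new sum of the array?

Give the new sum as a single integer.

Answer: 118

Derivation:
Old value at index 3: -5
New value at index 3: 19
Delta = 19 - -5 = 24
New sum = old_sum + delta = 94 + (24) = 118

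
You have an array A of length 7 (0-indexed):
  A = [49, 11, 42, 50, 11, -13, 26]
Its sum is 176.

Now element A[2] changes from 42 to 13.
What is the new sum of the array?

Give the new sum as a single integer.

Answer: 147

Derivation:
Old value at index 2: 42
New value at index 2: 13
Delta = 13 - 42 = -29
New sum = old_sum + delta = 176 + (-29) = 147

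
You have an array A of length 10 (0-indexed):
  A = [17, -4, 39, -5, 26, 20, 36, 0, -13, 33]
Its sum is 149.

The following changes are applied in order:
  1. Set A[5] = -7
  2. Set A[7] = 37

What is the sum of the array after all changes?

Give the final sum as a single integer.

Initial sum: 149
Change 1: A[5] 20 -> -7, delta = -27, sum = 122
Change 2: A[7] 0 -> 37, delta = 37, sum = 159

Answer: 159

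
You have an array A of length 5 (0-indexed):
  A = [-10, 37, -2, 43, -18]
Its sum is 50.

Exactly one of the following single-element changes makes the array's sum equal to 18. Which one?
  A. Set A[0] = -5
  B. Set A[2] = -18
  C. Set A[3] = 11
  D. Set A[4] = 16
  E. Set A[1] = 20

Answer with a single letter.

Answer: C

Derivation:
Option A: A[0] -10->-5, delta=5, new_sum=50+(5)=55
Option B: A[2] -2->-18, delta=-16, new_sum=50+(-16)=34
Option C: A[3] 43->11, delta=-32, new_sum=50+(-32)=18 <-- matches target
Option D: A[4] -18->16, delta=34, new_sum=50+(34)=84
Option E: A[1] 37->20, delta=-17, new_sum=50+(-17)=33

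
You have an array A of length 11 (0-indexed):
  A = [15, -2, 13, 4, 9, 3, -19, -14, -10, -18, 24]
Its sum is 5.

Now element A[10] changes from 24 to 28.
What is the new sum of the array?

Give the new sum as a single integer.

Answer: 9

Derivation:
Old value at index 10: 24
New value at index 10: 28
Delta = 28 - 24 = 4
New sum = old_sum + delta = 5 + (4) = 9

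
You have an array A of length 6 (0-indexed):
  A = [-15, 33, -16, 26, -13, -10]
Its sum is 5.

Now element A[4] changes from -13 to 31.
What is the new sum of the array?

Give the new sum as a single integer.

Answer: 49

Derivation:
Old value at index 4: -13
New value at index 4: 31
Delta = 31 - -13 = 44
New sum = old_sum + delta = 5 + (44) = 49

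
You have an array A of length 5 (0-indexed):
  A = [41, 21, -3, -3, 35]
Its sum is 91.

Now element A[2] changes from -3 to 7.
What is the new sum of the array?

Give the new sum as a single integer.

Old value at index 2: -3
New value at index 2: 7
Delta = 7 - -3 = 10
New sum = old_sum + delta = 91 + (10) = 101

Answer: 101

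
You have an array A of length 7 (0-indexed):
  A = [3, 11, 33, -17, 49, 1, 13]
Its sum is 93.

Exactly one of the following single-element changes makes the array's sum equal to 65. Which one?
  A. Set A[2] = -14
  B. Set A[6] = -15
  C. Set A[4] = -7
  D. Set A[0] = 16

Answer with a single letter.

Option A: A[2] 33->-14, delta=-47, new_sum=93+(-47)=46
Option B: A[6] 13->-15, delta=-28, new_sum=93+(-28)=65 <-- matches target
Option C: A[4] 49->-7, delta=-56, new_sum=93+(-56)=37
Option D: A[0] 3->16, delta=13, new_sum=93+(13)=106

Answer: B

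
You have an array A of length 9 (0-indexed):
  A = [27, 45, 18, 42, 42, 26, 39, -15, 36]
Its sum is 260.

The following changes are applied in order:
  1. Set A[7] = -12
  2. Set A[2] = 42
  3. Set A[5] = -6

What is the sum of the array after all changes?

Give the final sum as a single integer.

Initial sum: 260
Change 1: A[7] -15 -> -12, delta = 3, sum = 263
Change 2: A[2] 18 -> 42, delta = 24, sum = 287
Change 3: A[5] 26 -> -6, delta = -32, sum = 255

Answer: 255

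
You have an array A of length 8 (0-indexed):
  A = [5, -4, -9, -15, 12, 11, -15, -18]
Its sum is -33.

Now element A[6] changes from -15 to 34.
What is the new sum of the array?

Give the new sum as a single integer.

Old value at index 6: -15
New value at index 6: 34
Delta = 34 - -15 = 49
New sum = old_sum + delta = -33 + (49) = 16

Answer: 16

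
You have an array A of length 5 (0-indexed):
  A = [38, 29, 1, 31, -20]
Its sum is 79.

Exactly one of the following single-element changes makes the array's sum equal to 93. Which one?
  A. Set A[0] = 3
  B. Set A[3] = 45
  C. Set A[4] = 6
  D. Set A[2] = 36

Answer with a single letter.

Option A: A[0] 38->3, delta=-35, new_sum=79+(-35)=44
Option B: A[3] 31->45, delta=14, new_sum=79+(14)=93 <-- matches target
Option C: A[4] -20->6, delta=26, new_sum=79+(26)=105
Option D: A[2] 1->36, delta=35, new_sum=79+(35)=114

Answer: B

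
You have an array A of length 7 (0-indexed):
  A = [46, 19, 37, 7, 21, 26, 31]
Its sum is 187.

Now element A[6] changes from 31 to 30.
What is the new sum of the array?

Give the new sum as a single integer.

Old value at index 6: 31
New value at index 6: 30
Delta = 30 - 31 = -1
New sum = old_sum + delta = 187 + (-1) = 186

Answer: 186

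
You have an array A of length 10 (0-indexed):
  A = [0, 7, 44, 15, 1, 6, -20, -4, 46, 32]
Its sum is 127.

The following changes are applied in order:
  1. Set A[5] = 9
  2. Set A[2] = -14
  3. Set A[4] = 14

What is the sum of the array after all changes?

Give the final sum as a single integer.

Answer: 85

Derivation:
Initial sum: 127
Change 1: A[5] 6 -> 9, delta = 3, sum = 130
Change 2: A[2] 44 -> -14, delta = -58, sum = 72
Change 3: A[4] 1 -> 14, delta = 13, sum = 85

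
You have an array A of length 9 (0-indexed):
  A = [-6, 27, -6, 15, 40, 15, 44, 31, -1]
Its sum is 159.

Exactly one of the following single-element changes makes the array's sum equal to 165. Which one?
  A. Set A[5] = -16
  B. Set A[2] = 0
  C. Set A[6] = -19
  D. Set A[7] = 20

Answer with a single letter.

Answer: B

Derivation:
Option A: A[5] 15->-16, delta=-31, new_sum=159+(-31)=128
Option B: A[2] -6->0, delta=6, new_sum=159+(6)=165 <-- matches target
Option C: A[6] 44->-19, delta=-63, new_sum=159+(-63)=96
Option D: A[7] 31->20, delta=-11, new_sum=159+(-11)=148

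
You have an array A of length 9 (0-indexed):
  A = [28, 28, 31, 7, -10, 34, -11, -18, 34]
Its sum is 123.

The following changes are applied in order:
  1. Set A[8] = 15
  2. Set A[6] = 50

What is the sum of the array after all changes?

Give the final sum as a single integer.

Initial sum: 123
Change 1: A[8] 34 -> 15, delta = -19, sum = 104
Change 2: A[6] -11 -> 50, delta = 61, sum = 165

Answer: 165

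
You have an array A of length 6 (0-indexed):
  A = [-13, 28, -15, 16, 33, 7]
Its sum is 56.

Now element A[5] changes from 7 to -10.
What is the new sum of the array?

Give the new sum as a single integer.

Answer: 39

Derivation:
Old value at index 5: 7
New value at index 5: -10
Delta = -10 - 7 = -17
New sum = old_sum + delta = 56 + (-17) = 39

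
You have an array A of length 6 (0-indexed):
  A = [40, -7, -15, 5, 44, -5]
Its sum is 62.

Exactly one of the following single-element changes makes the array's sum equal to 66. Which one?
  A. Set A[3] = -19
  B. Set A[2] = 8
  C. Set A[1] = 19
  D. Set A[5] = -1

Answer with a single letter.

Option A: A[3] 5->-19, delta=-24, new_sum=62+(-24)=38
Option B: A[2] -15->8, delta=23, new_sum=62+(23)=85
Option C: A[1] -7->19, delta=26, new_sum=62+(26)=88
Option D: A[5] -5->-1, delta=4, new_sum=62+(4)=66 <-- matches target

Answer: D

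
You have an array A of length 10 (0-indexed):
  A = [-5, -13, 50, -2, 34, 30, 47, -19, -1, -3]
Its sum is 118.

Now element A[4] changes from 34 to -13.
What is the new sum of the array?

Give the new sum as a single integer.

Answer: 71

Derivation:
Old value at index 4: 34
New value at index 4: -13
Delta = -13 - 34 = -47
New sum = old_sum + delta = 118 + (-47) = 71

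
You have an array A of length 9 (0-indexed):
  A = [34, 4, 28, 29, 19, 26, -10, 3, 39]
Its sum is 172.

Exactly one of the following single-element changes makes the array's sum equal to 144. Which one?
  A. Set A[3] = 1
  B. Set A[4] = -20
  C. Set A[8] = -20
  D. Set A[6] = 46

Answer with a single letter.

Option A: A[3] 29->1, delta=-28, new_sum=172+(-28)=144 <-- matches target
Option B: A[4] 19->-20, delta=-39, new_sum=172+(-39)=133
Option C: A[8] 39->-20, delta=-59, new_sum=172+(-59)=113
Option D: A[6] -10->46, delta=56, new_sum=172+(56)=228

Answer: A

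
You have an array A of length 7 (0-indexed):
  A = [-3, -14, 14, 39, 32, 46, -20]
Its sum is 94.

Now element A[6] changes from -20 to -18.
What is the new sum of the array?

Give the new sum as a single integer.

Answer: 96

Derivation:
Old value at index 6: -20
New value at index 6: -18
Delta = -18 - -20 = 2
New sum = old_sum + delta = 94 + (2) = 96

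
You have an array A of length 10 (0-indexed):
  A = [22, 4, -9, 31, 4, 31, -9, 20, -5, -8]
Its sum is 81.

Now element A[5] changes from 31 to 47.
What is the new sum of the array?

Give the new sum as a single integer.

Answer: 97

Derivation:
Old value at index 5: 31
New value at index 5: 47
Delta = 47 - 31 = 16
New sum = old_sum + delta = 81 + (16) = 97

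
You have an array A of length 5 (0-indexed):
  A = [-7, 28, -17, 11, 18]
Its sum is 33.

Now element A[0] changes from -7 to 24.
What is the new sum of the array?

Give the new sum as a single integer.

Answer: 64

Derivation:
Old value at index 0: -7
New value at index 0: 24
Delta = 24 - -7 = 31
New sum = old_sum + delta = 33 + (31) = 64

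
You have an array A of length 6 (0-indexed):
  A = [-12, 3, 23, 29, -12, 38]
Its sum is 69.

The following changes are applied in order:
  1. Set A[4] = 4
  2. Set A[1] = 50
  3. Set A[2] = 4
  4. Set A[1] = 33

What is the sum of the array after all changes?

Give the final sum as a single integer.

Answer: 96

Derivation:
Initial sum: 69
Change 1: A[4] -12 -> 4, delta = 16, sum = 85
Change 2: A[1] 3 -> 50, delta = 47, sum = 132
Change 3: A[2] 23 -> 4, delta = -19, sum = 113
Change 4: A[1] 50 -> 33, delta = -17, sum = 96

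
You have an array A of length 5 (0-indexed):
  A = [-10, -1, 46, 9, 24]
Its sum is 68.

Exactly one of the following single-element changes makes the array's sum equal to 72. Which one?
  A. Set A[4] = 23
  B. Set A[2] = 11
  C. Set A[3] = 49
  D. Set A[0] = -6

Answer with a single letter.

Option A: A[4] 24->23, delta=-1, new_sum=68+(-1)=67
Option B: A[2] 46->11, delta=-35, new_sum=68+(-35)=33
Option C: A[3] 9->49, delta=40, new_sum=68+(40)=108
Option D: A[0] -10->-6, delta=4, new_sum=68+(4)=72 <-- matches target

Answer: D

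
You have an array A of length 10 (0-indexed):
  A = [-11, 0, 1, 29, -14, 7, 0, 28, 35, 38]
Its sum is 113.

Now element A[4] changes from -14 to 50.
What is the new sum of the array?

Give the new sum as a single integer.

Answer: 177

Derivation:
Old value at index 4: -14
New value at index 4: 50
Delta = 50 - -14 = 64
New sum = old_sum + delta = 113 + (64) = 177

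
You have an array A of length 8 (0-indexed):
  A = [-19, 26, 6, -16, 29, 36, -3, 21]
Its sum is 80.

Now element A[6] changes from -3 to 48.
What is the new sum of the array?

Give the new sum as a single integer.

Old value at index 6: -3
New value at index 6: 48
Delta = 48 - -3 = 51
New sum = old_sum + delta = 80 + (51) = 131

Answer: 131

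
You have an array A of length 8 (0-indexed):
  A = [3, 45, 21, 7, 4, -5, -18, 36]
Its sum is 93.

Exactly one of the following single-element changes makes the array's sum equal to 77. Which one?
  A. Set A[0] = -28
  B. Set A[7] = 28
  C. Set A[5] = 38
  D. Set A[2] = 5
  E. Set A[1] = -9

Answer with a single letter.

Option A: A[0] 3->-28, delta=-31, new_sum=93+(-31)=62
Option B: A[7] 36->28, delta=-8, new_sum=93+(-8)=85
Option C: A[5] -5->38, delta=43, new_sum=93+(43)=136
Option D: A[2] 21->5, delta=-16, new_sum=93+(-16)=77 <-- matches target
Option E: A[1] 45->-9, delta=-54, new_sum=93+(-54)=39

Answer: D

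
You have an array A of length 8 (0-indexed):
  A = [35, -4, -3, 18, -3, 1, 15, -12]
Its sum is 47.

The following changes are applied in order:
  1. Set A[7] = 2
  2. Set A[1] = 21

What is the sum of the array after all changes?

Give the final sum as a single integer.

Initial sum: 47
Change 1: A[7] -12 -> 2, delta = 14, sum = 61
Change 2: A[1] -4 -> 21, delta = 25, sum = 86

Answer: 86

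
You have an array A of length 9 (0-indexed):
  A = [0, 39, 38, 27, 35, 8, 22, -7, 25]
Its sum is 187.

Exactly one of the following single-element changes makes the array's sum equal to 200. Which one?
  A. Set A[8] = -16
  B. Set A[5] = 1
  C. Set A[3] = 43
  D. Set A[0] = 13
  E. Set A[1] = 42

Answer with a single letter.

Option A: A[8] 25->-16, delta=-41, new_sum=187+(-41)=146
Option B: A[5] 8->1, delta=-7, new_sum=187+(-7)=180
Option C: A[3] 27->43, delta=16, new_sum=187+(16)=203
Option D: A[0] 0->13, delta=13, new_sum=187+(13)=200 <-- matches target
Option E: A[1] 39->42, delta=3, new_sum=187+(3)=190

Answer: D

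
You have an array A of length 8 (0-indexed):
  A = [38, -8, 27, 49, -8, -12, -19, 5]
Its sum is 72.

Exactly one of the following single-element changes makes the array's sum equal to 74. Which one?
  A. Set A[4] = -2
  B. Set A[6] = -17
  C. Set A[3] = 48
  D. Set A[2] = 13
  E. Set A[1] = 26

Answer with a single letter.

Option A: A[4] -8->-2, delta=6, new_sum=72+(6)=78
Option B: A[6] -19->-17, delta=2, new_sum=72+(2)=74 <-- matches target
Option C: A[3] 49->48, delta=-1, new_sum=72+(-1)=71
Option D: A[2] 27->13, delta=-14, new_sum=72+(-14)=58
Option E: A[1] -8->26, delta=34, new_sum=72+(34)=106

Answer: B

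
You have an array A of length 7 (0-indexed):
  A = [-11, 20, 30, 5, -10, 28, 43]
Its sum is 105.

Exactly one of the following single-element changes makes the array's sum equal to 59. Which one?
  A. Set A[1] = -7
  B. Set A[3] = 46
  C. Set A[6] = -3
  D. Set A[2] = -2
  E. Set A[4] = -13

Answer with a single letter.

Option A: A[1] 20->-7, delta=-27, new_sum=105+(-27)=78
Option B: A[3] 5->46, delta=41, new_sum=105+(41)=146
Option C: A[6] 43->-3, delta=-46, new_sum=105+(-46)=59 <-- matches target
Option D: A[2] 30->-2, delta=-32, new_sum=105+(-32)=73
Option E: A[4] -10->-13, delta=-3, new_sum=105+(-3)=102

Answer: C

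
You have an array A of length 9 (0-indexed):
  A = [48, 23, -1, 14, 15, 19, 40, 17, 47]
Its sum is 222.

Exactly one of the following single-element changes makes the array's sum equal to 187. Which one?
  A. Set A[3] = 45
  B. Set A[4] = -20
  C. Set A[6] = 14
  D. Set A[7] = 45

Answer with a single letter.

Answer: B

Derivation:
Option A: A[3] 14->45, delta=31, new_sum=222+(31)=253
Option B: A[4] 15->-20, delta=-35, new_sum=222+(-35)=187 <-- matches target
Option C: A[6] 40->14, delta=-26, new_sum=222+(-26)=196
Option D: A[7] 17->45, delta=28, new_sum=222+(28)=250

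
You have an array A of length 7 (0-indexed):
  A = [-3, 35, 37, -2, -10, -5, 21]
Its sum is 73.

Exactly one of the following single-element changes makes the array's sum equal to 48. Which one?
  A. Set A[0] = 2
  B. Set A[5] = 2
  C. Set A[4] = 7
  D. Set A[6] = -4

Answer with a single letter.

Answer: D

Derivation:
Option A: A[0] -3->2, delta=5, new_sum=73+(5)=78
Option B: A[5] -5->2, delta=7, new_sum=73+(7)=80
Option C: A[4] -10->7, delta=17, new_sum=73+(17)=90
Option D: A[6] 21->-4, delta=-25, new_sum=73+(-25)=48 <-- matches target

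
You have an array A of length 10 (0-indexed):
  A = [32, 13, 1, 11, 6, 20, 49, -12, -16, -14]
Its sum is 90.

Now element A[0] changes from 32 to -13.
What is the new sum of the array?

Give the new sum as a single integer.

Answer: 45

Derivation:
Old value at index 0: 32
New value at index 0: -13
Delta = -13 - 32 = -45
New sum = old_sum + delta = 90 + (-45) = 45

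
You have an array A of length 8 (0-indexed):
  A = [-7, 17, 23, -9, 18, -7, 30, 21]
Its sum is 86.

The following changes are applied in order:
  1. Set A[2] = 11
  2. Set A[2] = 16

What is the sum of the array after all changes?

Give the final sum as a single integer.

Initial sum: 86
Change 1: A[2] 23 -> 11, delta = -12, sum = 74
Change 2: A[2] 11 -> 16, delta = 5, sum = 79

Answer: 79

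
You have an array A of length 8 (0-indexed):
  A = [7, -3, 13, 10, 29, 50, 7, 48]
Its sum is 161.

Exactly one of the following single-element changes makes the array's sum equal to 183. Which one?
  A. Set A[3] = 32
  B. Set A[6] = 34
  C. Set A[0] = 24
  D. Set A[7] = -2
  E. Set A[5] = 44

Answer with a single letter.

Answer: A

Derivation:
Option A: A[3] 10->32, delta=22, new_sum=161+(22)=183 <-- matches target
Option B: A[6] 7->34, delta=27, new_sum=161+(27)=188
Option C: A[0] 7->24, delta=17, new_sum=161+(17)=178
Option D: A[7] 48->-2, delta=-50, new_sum=161+(-50)=111
Option E: A[5] 50->44, delta=-6, new_sum=161+(-6)=155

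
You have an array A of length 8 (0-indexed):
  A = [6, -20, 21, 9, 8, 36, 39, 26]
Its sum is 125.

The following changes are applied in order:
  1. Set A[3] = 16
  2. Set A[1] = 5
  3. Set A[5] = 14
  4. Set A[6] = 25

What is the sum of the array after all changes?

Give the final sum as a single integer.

Answer: 121

Derivation:
Initial sum: 125
Change 1: A[3] 9 -> 16, delta = 7, sum = 132
Change 2: A[1] -20 -> 5, delta = 25, sum = 157
Change 3: A[5] 36 -> 14, delta = -22, sum = 135
Change 4: A[6] 39 -> 25, delta = -14, sum = 121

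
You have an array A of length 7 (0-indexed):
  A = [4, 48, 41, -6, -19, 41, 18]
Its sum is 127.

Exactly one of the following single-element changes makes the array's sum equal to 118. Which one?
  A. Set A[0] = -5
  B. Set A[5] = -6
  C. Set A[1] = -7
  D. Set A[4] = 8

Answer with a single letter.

Answer: A

Derivation:
Option A: A[0] 4->-5, delta=-9, new_sum=127+(-9)=118 <-- matches target
Option B: A[5] 41->-6, delta=-47, new_sum=127+(-47)=80
Option C: A[1] 48->-7, delta=-55, new_sum=127+(-55)=72
Option D: A[4] -19->8, delta=27, new_sum=127+(27)=154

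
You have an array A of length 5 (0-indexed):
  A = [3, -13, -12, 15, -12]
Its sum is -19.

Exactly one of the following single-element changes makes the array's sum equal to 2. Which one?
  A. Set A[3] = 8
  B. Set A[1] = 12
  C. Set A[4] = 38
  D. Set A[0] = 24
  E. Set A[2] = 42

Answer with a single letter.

Answer: D

Derivation:
Option A: A[3] 15->8, delta=-7, new_sum=-19+(-7)=-26
Option B: A[1] -13->12, delta=25, new_sum=-19+(25)=6
Option C: A[4] -12->38, delta=50, new_sum=-19+(50)=31
Option D: A[0] 3->24, delta=21, new_sum=-19+(21)=2 <-- matches target
Option E: A[2] -12->42, delta=54, new_sum=-19+(54)=35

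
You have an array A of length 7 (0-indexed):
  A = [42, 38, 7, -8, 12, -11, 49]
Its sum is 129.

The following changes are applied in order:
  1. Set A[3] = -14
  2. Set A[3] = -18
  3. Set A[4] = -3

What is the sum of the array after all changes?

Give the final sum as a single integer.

Initial sum: 129
Change 1: A[3] -8 -> -14, delta = -6, sum = 123
Change 2: A[3] -14 -> -18, delta = -4, sum = 119
Change 3: A[4] 12 -> -3, delta = -15, sum = 104

Answer: 104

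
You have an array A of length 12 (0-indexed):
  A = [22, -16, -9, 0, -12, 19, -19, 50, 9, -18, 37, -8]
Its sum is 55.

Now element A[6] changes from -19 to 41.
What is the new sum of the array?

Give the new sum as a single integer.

Answer: 115

Derivation:
Old value at index 6: -19
New value at index 6: 41
Delta = 41 - -19 = 60
New sum = old_sum + delta = 55 + (60) = 115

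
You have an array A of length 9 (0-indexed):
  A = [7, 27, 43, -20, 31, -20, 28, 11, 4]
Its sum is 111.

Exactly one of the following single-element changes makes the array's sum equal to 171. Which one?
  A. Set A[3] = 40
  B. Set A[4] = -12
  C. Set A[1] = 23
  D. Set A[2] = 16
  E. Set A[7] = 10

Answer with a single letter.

Option A: A[3] -20->40, delta=60, new_sum=111+(60)=171 <-- matches target
Option B: A[4] 31->-12, delta=-43, new_sum=111+(-43)=68
Option C: A[1] 27->23, delta=-4, new_sum=111+(-4)=107
Option D: A[2] 43->16, delta=-27, new_sum=111+(-27)=84
Option E: A[7] 11->10, delta=-1, new_sum=111+(-1)=110

Answer: A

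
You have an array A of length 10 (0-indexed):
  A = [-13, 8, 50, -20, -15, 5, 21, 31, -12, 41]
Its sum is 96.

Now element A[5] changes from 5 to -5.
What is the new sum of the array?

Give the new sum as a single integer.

Answer: 86

Derivation:
Old value at index 5: 5
New value at index 5: -5
Delta = -5 - 5 = -10
New sum = old_sum + delta = 96 + (-10) = 86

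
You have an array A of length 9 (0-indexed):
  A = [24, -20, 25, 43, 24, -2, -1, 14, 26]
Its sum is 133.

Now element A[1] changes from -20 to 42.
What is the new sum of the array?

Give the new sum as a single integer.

Old value at index 1: -20
New value at index 1: 42
Delta = 42 - -20 = 62
New sum = old_sum + delta = 133 + (62) = 195

Answer: 195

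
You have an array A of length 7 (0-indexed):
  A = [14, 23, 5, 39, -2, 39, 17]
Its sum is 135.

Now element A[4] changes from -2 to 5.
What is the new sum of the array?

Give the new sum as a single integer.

Old value at index 4: -2
New value at index 4: 5
Delta = 5 - -2 = 7
New sum = old_sum + delta = 135 + (7) = 142

Answer: 142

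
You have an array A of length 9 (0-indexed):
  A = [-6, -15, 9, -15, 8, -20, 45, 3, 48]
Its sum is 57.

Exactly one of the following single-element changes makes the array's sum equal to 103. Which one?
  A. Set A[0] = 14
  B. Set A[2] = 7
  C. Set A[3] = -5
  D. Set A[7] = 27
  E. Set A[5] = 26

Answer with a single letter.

Answer: E

Derivation:
Option A: A[0] -6->14, delta=20, new_sum=57+(20)=77
Option B: A[2] 9->7, delta=-2, new_sum=57+(-2)=55
Option C: A[3] -15->-5, delta=10, new_sum=57+(10)=67
Option D: A[7] 3->27, delta=24, new_sum=57+(24)=81
Option E: A[5] -20->26, delta=46, new_sum=57+(46)=103 <-- matches target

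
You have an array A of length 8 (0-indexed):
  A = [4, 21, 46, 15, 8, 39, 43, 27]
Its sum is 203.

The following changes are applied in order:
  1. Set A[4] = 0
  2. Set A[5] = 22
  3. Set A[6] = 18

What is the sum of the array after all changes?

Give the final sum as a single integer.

Initial sum: 203
Change 1: A[4] 8 -> 0, delta = -8, sum = 195
Change 2: A[5] 39 -> 22, delta = -17, sum = 178
Change 3: A[6] 43 -> 18, delta = -25, sum = 153

Answer: 153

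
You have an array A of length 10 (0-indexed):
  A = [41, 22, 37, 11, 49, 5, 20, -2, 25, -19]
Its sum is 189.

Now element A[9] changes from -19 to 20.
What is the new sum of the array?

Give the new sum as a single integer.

Old value at index 9: -19
New value at index 9: 20
Delta = 20 - -19 = 39
New sum = old_sum + delta = 189 + (39) = 228

Answer: 228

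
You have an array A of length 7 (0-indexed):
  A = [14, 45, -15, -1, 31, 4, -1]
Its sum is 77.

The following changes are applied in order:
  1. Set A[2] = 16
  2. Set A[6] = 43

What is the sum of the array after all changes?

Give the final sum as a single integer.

Answer: 152

Derivation:
Initial sum: 77
Change 1: A[2] -15 -> 16, delta = 31, sum = 108
Change 2: A[6] -1 -> 43, delta = 44, sum = 152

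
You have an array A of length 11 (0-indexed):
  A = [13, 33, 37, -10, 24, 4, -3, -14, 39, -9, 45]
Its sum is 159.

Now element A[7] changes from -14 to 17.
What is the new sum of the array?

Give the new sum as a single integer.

Answer: 190

Derivation:
Old value at index 7: -14
New value at index 7: 17
Delta = 17 - -14 = 31
New sum = old_sum + delta = 159 + (31) = 190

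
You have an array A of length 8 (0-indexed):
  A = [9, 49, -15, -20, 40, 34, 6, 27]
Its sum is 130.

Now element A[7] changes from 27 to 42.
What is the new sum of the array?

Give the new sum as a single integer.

Old value at index 7: 27
New value at index 7: 42
Delta = 42 - 27 = 15
New sum = old_sum + delta = 130 + (15) = 145

Answer: 145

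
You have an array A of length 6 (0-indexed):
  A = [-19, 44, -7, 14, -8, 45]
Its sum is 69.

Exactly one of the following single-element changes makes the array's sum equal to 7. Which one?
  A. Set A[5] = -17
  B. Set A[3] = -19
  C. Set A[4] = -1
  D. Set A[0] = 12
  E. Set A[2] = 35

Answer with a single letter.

Answer: A

Derivation:
Option A: A[5] 45->-17, delta=-62, new_sum=69+(-62)=7 <-- matches target
Option B: A[3] 14->-19, delta=-33, new_sum=69+(-33)=36
Option C: A[4] -8->-1, delta=7, new_sum=69+(7)=76
Option D: A[0] -19->12, delta=31, new_sum=69+(31)=100
Option E: A[2] -7->35, delta=42, new_sum=69+(42)=111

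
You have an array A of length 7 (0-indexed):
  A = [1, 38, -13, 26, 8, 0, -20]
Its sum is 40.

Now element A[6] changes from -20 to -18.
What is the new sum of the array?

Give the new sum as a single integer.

Old value at index 6: -20
New value at index 6: -18
Delta = -18 - -20 = 2
New sum = old_sum + delta = 40 + (2) = 42

Answer: 42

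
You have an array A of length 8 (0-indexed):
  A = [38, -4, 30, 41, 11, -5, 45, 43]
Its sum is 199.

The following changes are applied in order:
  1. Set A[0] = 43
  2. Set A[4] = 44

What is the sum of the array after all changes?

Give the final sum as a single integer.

Initial sum: 199
Change 1: A[0] 38 -> 43, delta = 5, sum = 204
Change 2: A[4] 11 -> 44, delta = 33, sum = 237

Answer: 237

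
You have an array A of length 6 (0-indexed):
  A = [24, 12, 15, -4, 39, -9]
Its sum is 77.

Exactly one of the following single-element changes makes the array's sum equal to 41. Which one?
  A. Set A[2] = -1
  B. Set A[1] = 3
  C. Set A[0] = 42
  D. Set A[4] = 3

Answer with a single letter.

Option A: A[2] 15->-1, delta=-16, new_sum=77+(-16)=61
Option B: A[1] 12->3, delta=-9, new_sum=77+(-9)=68
Option C: A[0] 24->42, delta=18, new_sum=77+(18)=95
Option D: A[4] 39->3, delta=-36, new_sum=77+(-36)=41 <-- matches target

Answer: D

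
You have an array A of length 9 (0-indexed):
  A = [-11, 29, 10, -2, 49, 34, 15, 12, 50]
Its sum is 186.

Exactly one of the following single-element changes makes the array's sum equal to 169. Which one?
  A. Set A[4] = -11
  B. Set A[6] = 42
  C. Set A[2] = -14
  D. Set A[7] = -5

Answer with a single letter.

Answer: D

Derivation:
Option A: A[4] 49->-11, delta=-60, new_sum=186+(-60)=126
Option B: A[6] 15->42, delta=27, new_sum=186+(27)=213
Option C: A[2] 10->-14, delta=-24, new_sum=186+(-24)=162
Option D: A[7] 12->-5, delta=-17, new_sum=186+(-17)=169 <-- matches target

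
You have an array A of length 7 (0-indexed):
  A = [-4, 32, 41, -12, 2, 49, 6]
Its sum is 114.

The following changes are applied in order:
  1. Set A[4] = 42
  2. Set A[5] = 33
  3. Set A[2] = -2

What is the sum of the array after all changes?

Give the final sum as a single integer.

Initial sum: 114
Change 1: A[4] 2 -> 42, delta = 40, sum = 154
Change 2: A[5] 49 -> 33, delta = -16, sum = 138
Change 3: A[2] 41 -> -2, delta = -43, sum = 95

Answer: 95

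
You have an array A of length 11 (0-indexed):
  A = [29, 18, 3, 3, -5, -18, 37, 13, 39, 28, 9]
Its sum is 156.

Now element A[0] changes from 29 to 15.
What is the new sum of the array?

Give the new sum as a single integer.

Answer: 142

Derivation:
Old value at index 0: 29
New value at index 0: 15
Delta = 15 - 29 = -14
New sum = old_sum + delta = 156 + (-14) = 142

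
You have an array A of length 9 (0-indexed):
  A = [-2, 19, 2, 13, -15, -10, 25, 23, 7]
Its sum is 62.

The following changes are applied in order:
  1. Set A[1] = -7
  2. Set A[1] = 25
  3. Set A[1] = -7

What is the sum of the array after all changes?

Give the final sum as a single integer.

Answer: 36

Derivation:
Initial sum: 62
Change 1: A[1] 19 -> -7, delta = -26, sum = 36
Change 2: A[1] -7 -> 25, delta = 32, sum = 68
Change 3: A[1] 25 -> -7, delta = -32, sum = 36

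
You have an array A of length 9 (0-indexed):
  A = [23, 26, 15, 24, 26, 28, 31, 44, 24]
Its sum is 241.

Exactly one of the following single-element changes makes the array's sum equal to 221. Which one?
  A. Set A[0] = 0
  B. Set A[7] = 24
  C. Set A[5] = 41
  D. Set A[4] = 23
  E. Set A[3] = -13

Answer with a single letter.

Option A: A[0] 23->0, delta=-23, new_sum=241+(-23)=218
Option B: A[7] 44->24, delta=-20, new_sum=241+(-20)=221 <-- matches target
Option C: A[5] 28->41, delta=13, new_sum=241+(13)=254
Option D: A[4] 26->23, delta=-3, new_sum=241+(-3)=238
Option E: A[3] 24->-13, delta=-37, new_sum=241+(-37)=204

Answer: B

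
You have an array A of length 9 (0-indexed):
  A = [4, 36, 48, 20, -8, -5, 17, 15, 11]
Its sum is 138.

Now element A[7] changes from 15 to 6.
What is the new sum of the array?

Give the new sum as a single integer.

Old value at index 7: 15
New value at index 7: 6
Delta = 6 - 15 = -9
New sum = old_sum + delta = 138 + (-9) = 129

Answer: 129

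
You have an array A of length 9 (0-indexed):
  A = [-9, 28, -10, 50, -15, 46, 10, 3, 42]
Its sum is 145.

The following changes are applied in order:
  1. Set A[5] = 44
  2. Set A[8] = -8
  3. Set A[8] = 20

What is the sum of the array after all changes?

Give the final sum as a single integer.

Answer: 121

Derivation:
Initial sum: 145
Change 1: A[5] 46 -> 44, delta = -2, sum = 143
Change 2: A[8] 42 -> -8, delta = -50, sum = 93
Change 3: A[8] -8 -> 20, delta = 28, sum = 121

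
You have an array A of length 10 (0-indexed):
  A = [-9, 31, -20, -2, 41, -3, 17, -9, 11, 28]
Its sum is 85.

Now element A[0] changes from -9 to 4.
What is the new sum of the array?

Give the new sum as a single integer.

Answer: 98

Derivation:
Old value at index 0: -9
New value at index 0: 4
Delta = 4 - -9 = 13
New sum = old_sum + delta = 85 + (13) = 98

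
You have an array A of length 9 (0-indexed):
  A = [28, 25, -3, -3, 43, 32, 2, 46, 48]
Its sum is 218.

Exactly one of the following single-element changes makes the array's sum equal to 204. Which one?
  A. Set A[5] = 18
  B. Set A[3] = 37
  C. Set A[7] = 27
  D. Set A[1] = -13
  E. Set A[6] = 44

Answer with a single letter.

Answer: A

Derivation:
Option A: A[5] 32->18, delta=-14, new_sum=218+(-14)=204 <-- matches target
Option B: A[3] -3->37, delta=40, new_sum=218+(40)=258
Option C: A[7] 46->27, delta=-19, new_sum=218+(-19)=199
Option D: A[1] 25->-13, delta=-38, new_sum=218+(-38)=180
Option E: A[6] 2->44, delta=42, new_sum=218+(42)=260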